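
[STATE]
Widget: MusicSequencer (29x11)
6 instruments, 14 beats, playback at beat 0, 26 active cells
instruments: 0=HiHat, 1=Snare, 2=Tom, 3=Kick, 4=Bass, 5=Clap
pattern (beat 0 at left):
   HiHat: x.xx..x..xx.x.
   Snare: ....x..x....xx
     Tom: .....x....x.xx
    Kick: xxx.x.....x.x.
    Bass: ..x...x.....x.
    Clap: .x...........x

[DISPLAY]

      ▼1234567890123         
 HiHat█·██··█··██·█·         
 Snare····█··█····██         
   Tom·····█····█·██         
  Kick███·█·····█·█·         
  Bass··█···█·····█·         
  Clap·█···········█         
                             
                             
                             
                             


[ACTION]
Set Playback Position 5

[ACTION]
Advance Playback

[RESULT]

      012345▼7890123         
 HiHat█·██··█··██·█·         
 Snare····█··█····██         
   Tom·····█····█·██         
  Kick███·█·····█·█·         
  Bass··█···█·····█·         
  Clap·█···········█         
                             
                             
                             
                             


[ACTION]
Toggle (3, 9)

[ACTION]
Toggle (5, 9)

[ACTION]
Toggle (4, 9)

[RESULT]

      012345▼7890123         
 HiHat█·██··█··██·█·         
 Snare····█··█····██         
   Tom·····█····█·██         
  Kick███·█····██·█·         
  Bass··█···█··█··█·         
  Clap·█·······█···█         
                             
                             
                             
                             


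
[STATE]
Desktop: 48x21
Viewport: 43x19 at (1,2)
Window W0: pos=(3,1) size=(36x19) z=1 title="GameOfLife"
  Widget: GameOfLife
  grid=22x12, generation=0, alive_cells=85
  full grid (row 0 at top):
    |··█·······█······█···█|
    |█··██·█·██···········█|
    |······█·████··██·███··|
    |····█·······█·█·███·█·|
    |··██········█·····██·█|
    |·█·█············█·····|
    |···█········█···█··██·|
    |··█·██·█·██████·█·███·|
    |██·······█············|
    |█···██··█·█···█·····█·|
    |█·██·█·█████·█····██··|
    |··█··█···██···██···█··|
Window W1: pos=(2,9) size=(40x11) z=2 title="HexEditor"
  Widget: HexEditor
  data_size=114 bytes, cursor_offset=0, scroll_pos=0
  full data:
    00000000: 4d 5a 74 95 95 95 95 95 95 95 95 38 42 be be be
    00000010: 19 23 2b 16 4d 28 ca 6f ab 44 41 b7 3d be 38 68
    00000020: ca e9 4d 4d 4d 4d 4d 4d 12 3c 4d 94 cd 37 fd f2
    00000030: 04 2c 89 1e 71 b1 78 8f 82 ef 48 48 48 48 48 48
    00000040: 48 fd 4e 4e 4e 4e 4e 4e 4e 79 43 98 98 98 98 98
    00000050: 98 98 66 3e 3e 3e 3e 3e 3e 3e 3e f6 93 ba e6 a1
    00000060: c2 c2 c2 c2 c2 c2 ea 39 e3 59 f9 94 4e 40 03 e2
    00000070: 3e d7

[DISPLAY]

  ┃ GameOfLife                       ┃     
  ┠──────────────────────────────────┨     
  ┃Gen: 0                            ┃     
  ┃··█·······█······█···█            ┃     
  ┃█··██·█·██···········█            ┃     
  ┃······█·████··██·███··            ┃     
  ┃····█·······█·█·███·█·            ┃     
 ┏━━━━━━━━━━━━━━━━━━━━━━━━━━━━━━━━━━━━━━┓  
 ┃ HexEditor                            ┃  
 ┠──────────────────────────────────────┨  
 ┃00000000  4D 5a 74 95 95 95 95 95  95 ┃  
 ┃00000010  19 23 2b 16 4d 28 ca 6f  ab ┃  
 ┃00000020  ca e9 4d 4d 4d 4d 4d 4d  12 ┃  
 ┃00000030  04 2c 89 1e 71 b1 78 8f  82 ┃  
 ┃00000040  48 fd 4e 4e 4e 4e 4e 4e  4e ┃  
 ┃00000050  98 98 66 3e 3e 3e 3e 3e  3e ┃  
 ┃00000060  c2 c2 c2 c2 c2 c2 ea 39  e3 ┃  
 ┗━━━━━━━━━━━━━━━━━━━━━━━━━━━━━━━━━━━━━━┛  
                                           


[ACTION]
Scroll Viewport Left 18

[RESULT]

   ┃ GameOfLife                       ┃    
   ┠──────────────────────────────────┨    
   ┃Gen: 0                            ┃    
   ┃··█·······█······█···█            ┃    
   ┃█··██·█·██···········█            ┃    
   ┃······█·████··██·███··            ┃    
   ┃····█·······█·█·███·█·            ┃    
  ┏━━━━━━━━━━━━━━━━━━━━━━━━━━━━━━━━━━━━━━┓ 
  ┃ HexEditor                            ┃ 
  ┠──────────────────────────────────────┨ 
  ┃00000000  4D 5a 74 95 95 95 95 95  95 ┃ 
  ┃00000010  19 23 2b 16 4d 28 ca 6f  ab ┃ 
  ┃00000020  ca e9 4d 4d 4d 4d 4d 4d  12 ┃ 
  ┃00000030  04 2c 89 1e 71 b1 78 8f  82 ┃ 
  ┃00000040  48 fd 4e 4e 4e 4e 4e 4e  4e ┃ 
  ┃00000050  98 98 66 3e 3e 3e 3e 3e  3e ┃ 
  ┃00000060  c2 c2 c2 c2 c2 c2 ea 39  e3 ┃ 
  ┗━━━━━━━━━━━━━━━━━━━━━━━━━━━━━━━━━━━━━━┛ 
                                           


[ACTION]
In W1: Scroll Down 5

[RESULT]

   ┃ GameOfLife                       ┃    
   ┠──────────────────────────────────┨    
   ┃Gen: 0                            ┃    
   ┃··█·······█······█···█            ┃    
   ┃█··██·█·██···········█            ┃    
   ┃······█·████··██·███··            ┃    
   ┃····█·······█·█·███·█·            ┃    
  ┏━━━━━━━━━━━━━━━━━━━━━━━━━━━━━━━━━━━━━━┓ 
  ┃ HexEditor                            ┃ 
  ┠──────────────────────────────────────┨ 
  ┃00000050  98 98 66 3e 3e 3e 3e 3e  3e ┃ 
  ┃00000060  c2 c2 c2 c2 c2 c2 ea 39  e3 ┃ 
  ┃00000070  3e d7                       ┃ 
  ┃                                      ┃ 
  ┃                                      ┃ 
  ┃                                      ┃ 
  ┃                                      ┃ 
  ┗━━━━━━━━━━━━━━━━━━━━━━━━━━━━━━━━━━━━━━┛ 
                                           


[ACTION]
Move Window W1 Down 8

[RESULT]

   ┃ GameOfLife                       ┃    
   ┠──────────────────────────────────┨    
   ┃Gen: 0                            ┃    
   ┃··█·······█······█···█            ┃    
   ┃█··██·█·██···········█            ┃    
   ┃······█·████··██·███··            ┃    
   ┃····█·······█·█·███·█·            ┃    
   ┃··██········█·····██·█            ┃    
  ┏━━━━━━━━━━━━━━━━━━━━━━━━━━━━━━━━━━━━━━┓ 
  ┃ HexEditor                            ┃ 
  ┠──────────────────────────────────────┨ 
  ┃00000050  98 98 66 3e 3e 3e 3e 3e  3e ┃ 
  ┃00000060  c2 c2 c2 c2 c2 c2 ea 39  e3 ┃ 
  ┃00000070  3e d7                       ┃ 
  ┃                                      ┃ 
  ┃                                      ┃ 
  ┃                                      ┃ 
  ┃                                      ┃ 
  ┗━━━━━━━━━━━━━━━━━━━━━━━━━━━━━━━━━━━━━━┛ 


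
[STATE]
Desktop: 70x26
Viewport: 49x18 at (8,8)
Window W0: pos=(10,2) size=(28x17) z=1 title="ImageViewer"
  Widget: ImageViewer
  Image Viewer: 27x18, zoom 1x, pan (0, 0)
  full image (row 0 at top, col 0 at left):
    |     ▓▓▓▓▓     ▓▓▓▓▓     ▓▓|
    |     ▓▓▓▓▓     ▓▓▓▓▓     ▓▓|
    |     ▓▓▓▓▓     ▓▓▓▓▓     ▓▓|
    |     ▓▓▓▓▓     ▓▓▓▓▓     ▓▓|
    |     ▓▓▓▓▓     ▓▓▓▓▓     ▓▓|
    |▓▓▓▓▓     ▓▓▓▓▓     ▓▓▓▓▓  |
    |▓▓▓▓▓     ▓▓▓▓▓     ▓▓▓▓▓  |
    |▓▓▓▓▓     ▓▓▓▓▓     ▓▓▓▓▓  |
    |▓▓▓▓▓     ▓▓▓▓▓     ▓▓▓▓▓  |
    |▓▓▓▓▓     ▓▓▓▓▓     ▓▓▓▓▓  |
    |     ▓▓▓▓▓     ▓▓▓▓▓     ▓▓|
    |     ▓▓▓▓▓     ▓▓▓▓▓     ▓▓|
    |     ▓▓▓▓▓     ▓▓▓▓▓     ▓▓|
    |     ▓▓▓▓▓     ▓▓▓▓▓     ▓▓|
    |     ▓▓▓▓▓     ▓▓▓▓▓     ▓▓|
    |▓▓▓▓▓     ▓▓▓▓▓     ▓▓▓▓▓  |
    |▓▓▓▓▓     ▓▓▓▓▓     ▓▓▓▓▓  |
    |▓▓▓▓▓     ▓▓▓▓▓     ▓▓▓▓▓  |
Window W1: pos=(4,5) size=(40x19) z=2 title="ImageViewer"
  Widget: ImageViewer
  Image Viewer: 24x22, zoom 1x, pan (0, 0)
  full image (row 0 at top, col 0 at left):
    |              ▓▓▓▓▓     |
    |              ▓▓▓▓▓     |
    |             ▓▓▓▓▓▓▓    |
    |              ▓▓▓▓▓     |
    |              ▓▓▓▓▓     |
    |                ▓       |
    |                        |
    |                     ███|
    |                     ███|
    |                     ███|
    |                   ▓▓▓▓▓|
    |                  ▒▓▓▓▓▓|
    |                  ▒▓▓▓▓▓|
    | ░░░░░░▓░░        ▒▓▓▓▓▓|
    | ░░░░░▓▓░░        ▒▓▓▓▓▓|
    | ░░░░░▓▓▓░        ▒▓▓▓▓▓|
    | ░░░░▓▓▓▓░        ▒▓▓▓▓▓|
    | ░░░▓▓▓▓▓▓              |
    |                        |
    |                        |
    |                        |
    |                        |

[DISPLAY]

           ▓▓▓▓▓                   ┃             
           ▓▓▓▓▓                   ┃             
          ▓▓▓▓▓▓▓                  ┃             
           ▓▓▓▓▓                   ┃             
           ▓▓▓▓▓                   ┃             
             ▓                     ┃             
                                   ┃             
                  ███              ┃             
                  ███              ┃             
                  ███              ┃             
                ▓▓▓▓▓              ┃             
               ▒▓▓▓▓▓              ┃             
               ▒▓▓▓▓▓              ┃             
░░░░▓░░        ▒▓▓▓▓▓              ┃             
░░░▓▓░░        ▒▓▓▓▓▓              ┃             
━━━━━━━━━━━━━━━━━━━━━━━━━━━━━━━━━━━┛             
                                                 
                                                 


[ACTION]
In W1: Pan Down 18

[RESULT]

                                   ┃             
                                   ┃             
                                   ┃             
                                   ┃             
                                   ┃             
                                   ┃             
                                   ┃             
                                   ┃             
                                   ┃             
                                   ┃             
                                   ┃             
                                   ┃             
                                   ┃             
                                   ┃             
                                   ┃             
━━━━━━━━━━━━━━━━━━━━━━━━━━━━━━━━━━━┛             
                                                 
                                                 


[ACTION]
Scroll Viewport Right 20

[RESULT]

                      ┃                          
                      ┃                          
                      ┃                          
                      ┃                          
                      ┃                          
                      ┃                          
                      ┃                          
                      ┃                          
                      ┃                          
                      ┃                          
                      ┃                          
                      ┃                          
                      ┃                          
                      ┃                          
                      ┃                          
━━━━━━━━━━━━━━━━━━━━━━┛                          
                                                 
                                                 


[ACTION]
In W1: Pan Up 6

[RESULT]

  ▒▓▓▓▓▓              ┃                          
  ▒▓▓▓▓▓              ┃                          
  ▒▓▓▓▓▓              ┃                          
  ▒▓▓▓▓▓              ┃                          
  ▒▓▓▓▓▓              ┃                          
                      ┃                          
                      ┃                          
                      ┃                          
                      ┃                          
                      ┃                          
                      ┃                          
                      ┃                          
                      ┃                          
                      ┃                          
                      ┃                          
━━━━━━━━━━━━━━━━━━━━━━┛                          
                                                 
                                                 


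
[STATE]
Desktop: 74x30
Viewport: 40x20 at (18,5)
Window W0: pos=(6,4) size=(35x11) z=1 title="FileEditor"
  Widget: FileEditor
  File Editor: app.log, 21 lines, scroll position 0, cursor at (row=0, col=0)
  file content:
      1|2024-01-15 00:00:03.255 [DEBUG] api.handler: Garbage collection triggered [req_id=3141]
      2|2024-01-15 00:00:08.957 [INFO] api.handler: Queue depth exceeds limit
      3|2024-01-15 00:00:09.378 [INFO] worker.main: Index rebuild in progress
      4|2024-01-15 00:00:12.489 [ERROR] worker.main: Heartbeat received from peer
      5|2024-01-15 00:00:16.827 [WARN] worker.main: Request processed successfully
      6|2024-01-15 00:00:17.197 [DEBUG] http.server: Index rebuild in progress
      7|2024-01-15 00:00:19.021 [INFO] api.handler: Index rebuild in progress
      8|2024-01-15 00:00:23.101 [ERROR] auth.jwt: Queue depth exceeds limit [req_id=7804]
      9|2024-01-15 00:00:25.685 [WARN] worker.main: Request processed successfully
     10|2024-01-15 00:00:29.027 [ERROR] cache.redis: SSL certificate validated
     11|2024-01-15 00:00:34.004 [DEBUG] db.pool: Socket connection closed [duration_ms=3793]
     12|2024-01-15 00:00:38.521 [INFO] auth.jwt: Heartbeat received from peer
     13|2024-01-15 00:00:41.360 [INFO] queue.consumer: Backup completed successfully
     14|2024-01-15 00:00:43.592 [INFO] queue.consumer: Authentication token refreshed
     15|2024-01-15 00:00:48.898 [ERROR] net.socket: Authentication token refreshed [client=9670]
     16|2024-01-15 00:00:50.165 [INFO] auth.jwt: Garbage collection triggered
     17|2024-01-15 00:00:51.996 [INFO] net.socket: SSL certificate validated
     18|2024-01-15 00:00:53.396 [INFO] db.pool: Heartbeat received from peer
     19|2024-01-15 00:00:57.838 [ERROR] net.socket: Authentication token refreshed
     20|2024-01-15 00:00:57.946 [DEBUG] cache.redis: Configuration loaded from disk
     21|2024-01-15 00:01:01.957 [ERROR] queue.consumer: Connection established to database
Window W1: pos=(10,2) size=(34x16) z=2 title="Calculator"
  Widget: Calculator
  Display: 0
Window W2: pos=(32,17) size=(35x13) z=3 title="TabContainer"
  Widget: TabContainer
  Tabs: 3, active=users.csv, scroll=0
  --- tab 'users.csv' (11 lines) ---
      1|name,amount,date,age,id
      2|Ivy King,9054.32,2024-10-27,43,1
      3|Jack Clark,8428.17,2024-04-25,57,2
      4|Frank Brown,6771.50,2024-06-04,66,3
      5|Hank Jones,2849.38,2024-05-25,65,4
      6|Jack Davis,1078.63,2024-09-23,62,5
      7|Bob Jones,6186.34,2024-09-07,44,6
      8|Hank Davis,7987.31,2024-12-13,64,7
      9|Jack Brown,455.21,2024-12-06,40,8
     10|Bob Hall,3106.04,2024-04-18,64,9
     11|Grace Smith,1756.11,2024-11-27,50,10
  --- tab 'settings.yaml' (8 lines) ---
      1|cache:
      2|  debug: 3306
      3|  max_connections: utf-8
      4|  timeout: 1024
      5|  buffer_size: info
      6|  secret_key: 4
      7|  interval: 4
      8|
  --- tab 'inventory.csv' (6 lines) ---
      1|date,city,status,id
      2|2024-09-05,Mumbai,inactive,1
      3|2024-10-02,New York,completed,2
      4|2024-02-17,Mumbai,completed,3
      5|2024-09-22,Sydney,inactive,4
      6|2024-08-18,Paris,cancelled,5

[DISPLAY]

                        0┃              
─┬───┬───┐               ┃              
 │ 9 │ ÷ │               ┃              
─┼───┼───┤               ┃              
 │ 6 │ × │               ┃              
─┼───┼───┤               ┃              
 │ 3 │ - │               ┃              
─┼───┼───┤               ┃              
 │ = │ + │               ┃              
─┼───┼───┤               ┃              
C│ MR│ M+│               ┃              
─┴───┴───┘               ┃              
━━━━━━━━━━━━━━┏━━━━━━━━━━━━━━━━━━━━━━━━━
              ┃ TabContainer            
              ┠─────────────────────────
              ┃[users.csv]│ settings.yam
              ┃─────────────────────────
              ┃name,amount,date,age,id  
              ┃Ivy King,9054.32,2024-10-
              ┃Jack Clark,8428.17,2024-0


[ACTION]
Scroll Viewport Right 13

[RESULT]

           0┃                           
            ┃                           
            ┃                           
            ┃                           
            ┃                           
            ┃                           
            ┃                           
            ┃                           
            ┃                           
            ┃                           
            ┃                           
            ┃                           
━┏━━━━━━━━━━━━━━━━━━━━━━━━━━━━━━━━━┓    
 ┃ TabContainer                    ┃    
 ┠─────────────────────────────────┨    
 ┃[users.csv]│ settings.yaml │ inve┃    
 ┃─────────────────────────────────┃    
 ┃name,amount,date,age,id          ┃    
 ┃Ivy King,9054.32,2024-10-27,43,1 ┃    
 ┃Jack Clark,8428.17,2024-04-25,57,┃    


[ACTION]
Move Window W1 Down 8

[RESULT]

         ┃                              
─────────┨                              
[DEBUG] ▲┃                              
[INFO] a█┃                              
[INFO] w░┃                              
━━━━━━━━━━━━┓                           
            ┃                           
────────────┨                           
           0┃                           
            ┃                           
            ┃                           
            ┃                           
 ┏━━━━━━━━━━━━━━━━━━━━━━━━━━━━━━━━━┓    
 ┃ TabContainer                    ┃    
 ┠─────────────────────────────────┨    
 ┃[users.csv]│ settings.yaml │ inve┃    
 ┃─────────────────────────────────┃    
 ┃name,amount,date,age,id          ┃    
 ┃Ivy King,9054.32,2024-10-27,43,1 ┃    
 ┃Jack Clark,8428.17,2024-04-25,57,┃    


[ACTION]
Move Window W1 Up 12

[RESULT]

            ┃                           
            ┃                           
            ┃                           
            ┃                           
            ┃                           
            ┃                           
            ┃                           
            ┃                           
            ┃                           
            ┃                           
━━━━━━━━━━━━┛                           
                                        
 ┏━━━━━━━━━━━━━━━━━━━━━━━━━━━━━━━━━┓    
 ┃ TabContainer                    ┃    
 ┠─────────────────────────────────┨    
 ┃[users.csv]│ settings.yaml │ inve┃    
 ┃─────────────────────────────────┃    
 ┃name,amount,date,age,id          ┃    
 ┃Ivy King,9054.32,2024-10-27,43,1 ┃    
 ┃Jack Clark,8428.17,2024-04-25,57,┃    


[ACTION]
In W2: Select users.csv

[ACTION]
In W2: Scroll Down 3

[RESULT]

            ┃                           
            ┃                           
            ┃                           
            ┃                           
            ┃                           
            ┃                           
            ┃                           
            ┃                           
            ┃                           
            ┃                           
━━━━━━━━━━━━┛                           
                                        
 ┏━━━━━━━━━━━━━━━━━━━━━━━━━━━━━━━━━┓    
 ┃ TabContainer                    ┃    
 ┠─────────────────────────────────┨    
 ┃[users.csv]│ settings.yaml │ inve┃    
 ┃─────────────────────────────────┃    
 ┃Frank Brown,6771.50,2024-06-04,66┃    
 ┃Hank Jones,2849.38,2024-05-25,65,┃    
 ┃Jack Davis,1078.63,2024-09-23,62,┃    


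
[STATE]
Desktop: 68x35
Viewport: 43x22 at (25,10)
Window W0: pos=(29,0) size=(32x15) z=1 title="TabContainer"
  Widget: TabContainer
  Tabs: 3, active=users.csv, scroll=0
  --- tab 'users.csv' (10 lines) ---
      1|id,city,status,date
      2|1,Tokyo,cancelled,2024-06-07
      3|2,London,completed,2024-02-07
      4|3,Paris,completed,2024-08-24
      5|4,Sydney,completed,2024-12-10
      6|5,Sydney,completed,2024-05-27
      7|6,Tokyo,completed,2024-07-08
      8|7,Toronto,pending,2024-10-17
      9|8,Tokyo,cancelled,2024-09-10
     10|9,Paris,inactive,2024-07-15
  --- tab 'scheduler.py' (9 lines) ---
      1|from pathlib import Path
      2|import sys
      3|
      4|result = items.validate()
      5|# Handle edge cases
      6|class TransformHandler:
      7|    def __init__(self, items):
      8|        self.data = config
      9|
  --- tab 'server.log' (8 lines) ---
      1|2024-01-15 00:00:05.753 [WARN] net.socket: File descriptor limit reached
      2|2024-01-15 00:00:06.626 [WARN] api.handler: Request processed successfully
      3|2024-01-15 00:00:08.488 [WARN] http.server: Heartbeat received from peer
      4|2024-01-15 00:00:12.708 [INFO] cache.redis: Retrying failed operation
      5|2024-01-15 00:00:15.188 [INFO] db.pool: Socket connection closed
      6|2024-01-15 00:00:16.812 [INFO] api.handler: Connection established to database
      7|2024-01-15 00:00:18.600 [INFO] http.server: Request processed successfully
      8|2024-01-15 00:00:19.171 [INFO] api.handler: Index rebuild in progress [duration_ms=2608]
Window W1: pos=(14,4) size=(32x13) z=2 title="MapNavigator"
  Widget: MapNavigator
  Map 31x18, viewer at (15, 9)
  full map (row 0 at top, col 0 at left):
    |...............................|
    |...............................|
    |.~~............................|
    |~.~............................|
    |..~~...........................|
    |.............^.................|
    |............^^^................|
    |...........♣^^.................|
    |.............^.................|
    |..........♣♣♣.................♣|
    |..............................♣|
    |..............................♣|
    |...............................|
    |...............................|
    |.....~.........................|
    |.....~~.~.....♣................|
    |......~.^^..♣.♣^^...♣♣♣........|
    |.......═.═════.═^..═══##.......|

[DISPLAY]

...^................┃ed,2024-05-27 ┃       
♣♣♣..@..............┃d,2024-07-08  ┃       
....................┃g,2024-10-17  ┃       
....................┃d,2024-09-10  ┃       
....................┃━━━━━━━━━━━━━━┛       
....................┃                      
━━━━━━━━━━━━━━━━━━━━┛                      
                                           
                                           
                                           
                                           
                                           
                                           
                                           
                                           
                                           
                                           
                                           
                                           
                                           
                                           
                                           


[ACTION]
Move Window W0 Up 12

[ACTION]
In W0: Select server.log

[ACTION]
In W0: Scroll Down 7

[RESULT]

...^................┃              ┃       
♣♣♣..@..............┃              ┃       
....................┃              ┃       
....................┃              ┃       
....................┃━━━━━━━━━━━━━━┛       
....................┃                      
━━━━━━━━━━━━━━━━━━━━┛                      
                                           
                                           
                                           
                                           
                                           
                                           
                                           
                                           
                                           
                                           
                                           
                                           
                                           
                                           
                                           


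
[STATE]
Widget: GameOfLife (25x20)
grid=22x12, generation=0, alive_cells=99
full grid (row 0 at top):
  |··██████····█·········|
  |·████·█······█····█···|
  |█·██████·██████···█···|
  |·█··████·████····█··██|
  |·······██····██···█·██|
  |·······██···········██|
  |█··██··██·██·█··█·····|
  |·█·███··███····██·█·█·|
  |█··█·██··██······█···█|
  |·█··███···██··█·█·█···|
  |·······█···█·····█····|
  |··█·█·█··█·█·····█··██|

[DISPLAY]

Gen: 0                   
··██████····█·········   
·████·█······█····█···   
█·██████·██████···█···   
·█··████·████····█··██   
·······██····██···█·██   
·······██···········██   
█··██··██·██·█··█·····   
·█·███··███····██·█·█·   
█··█·██··██······█···█   
·█··███···██··█·█·█···   
·······█···█·····█····   
··█·█·█··█·█·····█··██   
                         
                         
                         
                         
                         
                         
                         


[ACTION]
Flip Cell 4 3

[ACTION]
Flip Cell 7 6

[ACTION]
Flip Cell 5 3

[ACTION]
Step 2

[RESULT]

Gen: 2                   
·······█··············   
·······███········█···   
·········█·······█·██·   
·██·······████···█··█·   
·█·██······█··█···█···   
··███·········███·██·█   
·██········███···███·█   
███············█······   
███·····█······██·██··   
··█·█··█··███···█·····   
···██···█··██···█·█···   
···········█·····█····   
                         
                         
                         
                         
                         
                         
                         


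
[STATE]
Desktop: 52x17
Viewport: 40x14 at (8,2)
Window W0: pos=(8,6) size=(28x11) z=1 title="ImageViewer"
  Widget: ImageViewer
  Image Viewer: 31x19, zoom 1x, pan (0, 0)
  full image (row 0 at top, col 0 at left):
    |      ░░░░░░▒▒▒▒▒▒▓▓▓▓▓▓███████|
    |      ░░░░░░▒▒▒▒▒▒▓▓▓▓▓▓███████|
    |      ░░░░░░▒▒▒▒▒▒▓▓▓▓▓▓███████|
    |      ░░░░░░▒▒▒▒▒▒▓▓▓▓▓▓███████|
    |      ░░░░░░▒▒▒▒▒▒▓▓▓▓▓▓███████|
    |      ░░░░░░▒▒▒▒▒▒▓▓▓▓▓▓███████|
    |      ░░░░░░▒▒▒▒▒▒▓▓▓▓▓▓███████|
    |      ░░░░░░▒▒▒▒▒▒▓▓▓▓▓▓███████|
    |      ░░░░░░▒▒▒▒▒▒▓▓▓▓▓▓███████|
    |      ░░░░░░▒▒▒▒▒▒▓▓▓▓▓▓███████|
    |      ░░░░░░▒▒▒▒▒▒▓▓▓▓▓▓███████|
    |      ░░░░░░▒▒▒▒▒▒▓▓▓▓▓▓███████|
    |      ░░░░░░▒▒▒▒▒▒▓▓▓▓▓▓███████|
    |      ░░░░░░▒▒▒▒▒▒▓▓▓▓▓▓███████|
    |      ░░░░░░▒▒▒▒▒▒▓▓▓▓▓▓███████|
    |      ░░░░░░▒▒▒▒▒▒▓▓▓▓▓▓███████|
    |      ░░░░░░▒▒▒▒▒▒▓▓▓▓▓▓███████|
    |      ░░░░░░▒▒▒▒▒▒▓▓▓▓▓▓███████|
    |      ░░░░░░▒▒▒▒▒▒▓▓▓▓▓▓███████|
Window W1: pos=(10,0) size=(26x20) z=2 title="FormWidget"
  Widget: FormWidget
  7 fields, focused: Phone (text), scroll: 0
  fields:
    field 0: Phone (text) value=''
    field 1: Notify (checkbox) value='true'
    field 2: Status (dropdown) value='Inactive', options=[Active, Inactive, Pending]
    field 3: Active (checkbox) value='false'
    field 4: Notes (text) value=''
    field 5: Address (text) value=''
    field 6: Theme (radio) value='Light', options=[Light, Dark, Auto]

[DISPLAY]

  ┠────────────────────────┨            
  ┃> Phone:      [        ]┃            
  ┃  Notify:     [x]       ┃            
  ┃  Status:     [Inactiv▼]┃            
┏━┃  Active:     [ ]       ┃            
┃ ┃  Notes:      [        ]┃            
┠─┃  Address:    [        ]┃            
┃ ┃  Theme:      (●) Light ┃            
┃ ┃                        ┃            
┃ ┃                        ┃            
┃ ┃                        ┃            
┃ ┃                        ┃            
┃ ┃                        ┃            
┃ ┃                        ┃            


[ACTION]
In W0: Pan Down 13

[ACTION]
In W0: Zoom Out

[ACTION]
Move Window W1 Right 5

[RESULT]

       ┠────────────────────────┨       
       ┃> Phone:      [        ]┃       
       ┃  Notify:     [x]       ┃       
       ┃  Status:     [Inactiv▼]┃       
┏━━━━━━┃  Active:     [ ]       ┃       
┃ Image┃  Notes:      [        ]┃       
┠──────┃  Address:    [        ]┃       
┃      ┃  Theme:      (●) Light ┃       
┃      ┃                        ┃       
┃      ┃                        ┃       
┃      ┃                        ┃       
┃      ┃                        ┃       
┃      ┃                        ┃       
┃      ┃                        ┃       


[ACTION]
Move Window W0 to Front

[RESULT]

       ┠────────────────────────┨       
       ┃> Phone:      [        ]┃       
       ┃  Notify:     [x]       ┃       
       ┃  Status:     [Inactiv▼]┃       
┏━━━━━━━━━━━━━━━━━━━━━━━━━━┓    ┃       
┃ ImageViewer              ┃   ]┃       
┠──────────────────────────┨   ]┃       
┃      ░░░░░░▒▒▒▒▒▒▓▓▓▓▓▓██┃ght ┃       
┃      ░░░░░░▒▒▒▒▒▒▓▓▓▓▓▓██┃    ┃       
┃      ░░░░░░▒▒▒▒▒▒▓▓▓▓▓▓██┃    ┃       
┃      ░░░░░░▒▒▒▒▒▒▓▓▓▓▓▓██┃    ┃       
┃      ░░░░░░▒▒▒▒▒▒▓▓▓▓▓▓██┃    ┃       
┃      ░░░░░░▒▒▒▒▒▒▓▓▓▓▓▓██┃    ┃       
┃                          ┃    ┃       


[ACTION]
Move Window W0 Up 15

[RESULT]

┠──────────────────────────┨────┨       
┃      ░░░░░░▒▒▒▒▒▒▓▓▓▓▓▓██┃   ]┃       
┃      ░░░░░░▒▒▒▒▒▒▓▓▓▓▓▓██┃    ┃       
┃      ░░░░░░▒▒▒▒▒▒▓▓▓▓▓▓██┃iv▼]┃       
┃      ░░░░░░▒▒▒▒▒▒▓▓▓▓▓▓██┃    ┃       
┃      ░░░░░░▒▒▒▒▒▒▓▓▓▓▓▓██┃   ]┃       
┃      ░░░░░░▒▒▒▒▒▒▓▓▓▓▓▓██┃   ]┃       
┃                          ┃ght ┃       
┗━━━━━━━━━━━━━━━━━━━━━━━━━━┛    ┃       
       ┃                        ┃       
       ┃                        ┃       
       ┃                        ┃       
       ┃                        ┃       
       ┃                        ┃       


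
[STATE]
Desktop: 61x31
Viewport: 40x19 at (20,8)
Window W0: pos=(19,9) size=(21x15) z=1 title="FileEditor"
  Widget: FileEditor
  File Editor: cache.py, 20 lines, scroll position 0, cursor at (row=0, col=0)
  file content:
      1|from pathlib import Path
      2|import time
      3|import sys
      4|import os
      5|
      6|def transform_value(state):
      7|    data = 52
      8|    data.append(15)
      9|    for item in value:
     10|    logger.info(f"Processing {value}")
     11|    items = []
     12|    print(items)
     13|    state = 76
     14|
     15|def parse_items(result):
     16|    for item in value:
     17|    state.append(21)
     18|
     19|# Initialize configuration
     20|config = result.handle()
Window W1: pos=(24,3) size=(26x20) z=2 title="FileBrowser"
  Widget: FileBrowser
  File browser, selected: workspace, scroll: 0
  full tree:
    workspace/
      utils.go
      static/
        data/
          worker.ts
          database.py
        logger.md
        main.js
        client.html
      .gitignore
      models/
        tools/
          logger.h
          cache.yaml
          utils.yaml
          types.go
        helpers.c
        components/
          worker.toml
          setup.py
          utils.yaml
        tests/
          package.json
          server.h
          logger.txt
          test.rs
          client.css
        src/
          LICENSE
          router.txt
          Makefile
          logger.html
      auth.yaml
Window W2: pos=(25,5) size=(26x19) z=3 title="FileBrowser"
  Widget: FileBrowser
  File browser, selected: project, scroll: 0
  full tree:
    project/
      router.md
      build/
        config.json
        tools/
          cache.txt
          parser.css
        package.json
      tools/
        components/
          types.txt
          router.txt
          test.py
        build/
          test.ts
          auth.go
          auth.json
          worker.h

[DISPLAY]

    ┃┃> [-] project/          ┃         
━━━━┃┃    router.md           ┃         
 Fil┃┃    [+] build/          ┃         
────┃┃    [+] tools/          ┃         
█rom┃┃                        ┃         
impo┃┃                        ┃         
impo┃┃                        ┃         
impo┃┃                        ┃         
    ┃┃                        ┃         
def ┃┃                        ┃         
    ┃┃                        ┃         
    ┃┃                        ┃         
    ┃┃                        ┃         
    ┃┃                        ┃         
    ┗┃                        ┃         
━━━━━┗━━━━━━━━━━━━━━━━━━━━━━━━┛         
                                        
                                        
                                        


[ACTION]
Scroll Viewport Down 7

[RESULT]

█rom┃┃                        ┃         
impo┃┃                        ┃         
impo┃┃                        ┃         
impo┃┃                        ┃         
    ┃┃                        ┃         
def ┃┃                        ┃         
    ┃┃                        ┃         
    ┃┃                        ┃         
    ┃┃                        ┃         
    ┃┃                        ┃         
    ┗┃                        ┃         
━━━━━┗━━━━━━━━━━━━━━━━━━━━━━━━┛         
                                        
                                        
                                        
                                        
                                        
                                        
                                        


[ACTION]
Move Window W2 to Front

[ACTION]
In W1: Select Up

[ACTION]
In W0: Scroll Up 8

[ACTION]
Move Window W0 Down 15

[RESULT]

    ┃┃                        ┃         
    ┃┃                        ┃         
    ┃┃                        ┃         
    ┃┃                        ┃         
━━━━┃┃                        ┃         
 Fil┃┃                        ┃         
────┃┃                        ┃         
█rom┃┃                        ┃         
impo┃┃                        ┃         
impo┃┃                        ┃         
impo┗┃                        ┃         
     ┗━━━━━━━━━━━━━━━━━━━━━━━━┛         
def transform_valu░┃                    
    data = 52     ░┃                    
    data.append(15░┃                    
    for item in va░┃                    
    logger.info(f"░┃                    
    items = []    ▼┃                    
━━━━━━━━━━━━━━━━━━━┛                    
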